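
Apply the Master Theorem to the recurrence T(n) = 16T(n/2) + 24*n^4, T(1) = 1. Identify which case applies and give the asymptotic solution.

a=16, b=2, f(n)=24*n^4.
log_2(16) = 4, so n^(log_b(a)) = n^4.
f(n) = Theta(n^4), so Case 2 applies.
T(n) = Theta(n^4 log n).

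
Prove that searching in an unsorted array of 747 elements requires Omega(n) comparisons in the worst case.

An adversary can always place the target in the last position checked. Until all 747 positions are examined, the target might be in any unchecked position. Therefore 747 comparisons are necessary.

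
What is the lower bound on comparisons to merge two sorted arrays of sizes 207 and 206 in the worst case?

Adversary: with |207 - 206| <= 1 the inputs can be fully interleaved so that every adjacent pair in the merged output comes from different arrays. Then each of the 412 adjacent pairs must be directly compared, or the algorithm cannot determine their relative order. Standard merge meets this bound.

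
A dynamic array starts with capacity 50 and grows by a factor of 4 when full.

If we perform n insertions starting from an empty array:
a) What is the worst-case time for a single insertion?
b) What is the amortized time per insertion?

(a) Worst-case single insertion: O(n) -- when the array is full at capacity c, the resize copies all c elements, and c can be Theta(n).
(b) Resizes happen at sizes 50, 200, 800, ... Total copy cost for n insertions: 50 + 200 + ... = O(n) (geometric series with ratio 1/4). Amortized cost per insertion: O(n)/n = O(1).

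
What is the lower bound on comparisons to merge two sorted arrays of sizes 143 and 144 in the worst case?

Adversary: with |143 - 144| <= 1 the inputs can be fully interleaved so that every adjacent pair in the merged output comes from different arrays. Then each of the 286 adjacent pairs must be directly compared, or the algorithm cannot determine their relative order. Standard merge meets this bound.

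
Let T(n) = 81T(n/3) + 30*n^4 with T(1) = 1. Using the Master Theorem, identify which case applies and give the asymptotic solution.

a=81, b=3, f(n)=30*n^4.
log_3(81) = 4, so n^(log_b(a)) = n^4.
f(n) = Theta(n^4), so Case 2 applies.
T(n) = Theta(n^4 log n).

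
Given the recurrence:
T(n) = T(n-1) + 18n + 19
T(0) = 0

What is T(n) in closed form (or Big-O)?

Dominant term in sum is 18*sum(i, i=1..n) = 18*n*(n+1)/2 = O(n^2).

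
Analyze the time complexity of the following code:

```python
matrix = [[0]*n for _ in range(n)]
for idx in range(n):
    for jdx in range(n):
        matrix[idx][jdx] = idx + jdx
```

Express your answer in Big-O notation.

Time complexity: O(n^2).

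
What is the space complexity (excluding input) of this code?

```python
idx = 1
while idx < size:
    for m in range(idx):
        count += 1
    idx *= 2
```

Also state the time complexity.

Space complexity: O(1).
Only a constant amount of auxiliary storage is used; nothing grows with n.
Time complexity: O(n).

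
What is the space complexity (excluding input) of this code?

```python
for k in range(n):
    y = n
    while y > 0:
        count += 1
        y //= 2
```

Space complexity: O(1).
Only a constant amount of auxiliary storage is used; nothing grows with n.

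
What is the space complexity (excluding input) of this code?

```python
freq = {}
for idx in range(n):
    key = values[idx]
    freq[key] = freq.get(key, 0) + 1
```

Space complexity: O(n).
Auxiliary storage grows linearly with the input size n in the worst case.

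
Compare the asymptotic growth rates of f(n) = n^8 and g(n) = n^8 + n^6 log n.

f(n) = n^8 and g(n) = n^8 + n^6 log n are Theta of each other: the lower-order n^6 log n term is o(n^8); both are Theta(n^8).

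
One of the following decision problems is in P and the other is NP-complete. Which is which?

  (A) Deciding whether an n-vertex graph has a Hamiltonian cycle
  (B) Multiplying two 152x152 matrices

(A) is NP-complete: one of Karp's 21 NP-complete problems.
(B) is P: the schoolbook algorithm runs in O(n^3).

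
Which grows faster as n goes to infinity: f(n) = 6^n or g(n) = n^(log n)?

f(n) = 6^n grows faster: take logs: log(n^(log n)) = (log n)^2, log(6^n) = n log 6; n dominates (log n)^2.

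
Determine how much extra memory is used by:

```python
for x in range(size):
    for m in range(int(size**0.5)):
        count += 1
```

Space complexity: O(1).
Only a constant amount of auxiliary storage is used; nothing grows with n.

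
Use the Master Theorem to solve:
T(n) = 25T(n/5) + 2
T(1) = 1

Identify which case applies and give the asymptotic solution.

a=25, b=5, f(n)=2.
log_5(25) = 2 > 0.
Since f(n) = O(n^0) is polynomially smaller than n^2, Case 1 applies.
T(n) = Theta(n^2).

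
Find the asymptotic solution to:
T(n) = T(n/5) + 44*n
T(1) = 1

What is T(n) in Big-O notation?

Geometric series: 44*n*(1 + 1/5 + 1/5^2 + ...) = O(n). T(n) = O(n).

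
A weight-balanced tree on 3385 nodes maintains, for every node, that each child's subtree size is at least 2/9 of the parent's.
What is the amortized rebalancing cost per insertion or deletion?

With balance ratio 2/9, tree height is O(log_{9/2}(3385)) = O(log n). A rebalance at a node of size s costs O(s) but requires Omega(s) updates in that subtree to retrigger. Summed over the O(log n) ancestors of the touched leaf, amortized rebalancing is O(log n).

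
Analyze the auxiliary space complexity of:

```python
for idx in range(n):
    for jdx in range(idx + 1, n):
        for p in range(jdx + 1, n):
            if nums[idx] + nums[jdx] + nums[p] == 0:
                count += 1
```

Space complexity: O(1).
Only a constant amount of auxiliary storage is used; nothing grows with n.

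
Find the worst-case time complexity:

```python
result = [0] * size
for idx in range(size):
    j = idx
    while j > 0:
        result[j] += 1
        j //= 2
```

Time complexity: O(n log n).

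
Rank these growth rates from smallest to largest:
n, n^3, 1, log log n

Ordered by growth rate: 1 < log log n < n < n^3.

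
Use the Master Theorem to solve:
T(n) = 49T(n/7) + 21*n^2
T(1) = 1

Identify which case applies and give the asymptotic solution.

a=49, b=7, f(n)=21*n^2.
log_7(49) = 2, so n^(log_b(a)) = n^2.
f(n) = Theta(n^2), so Case 2 applies.
T(n) = Theta(n^2 log n).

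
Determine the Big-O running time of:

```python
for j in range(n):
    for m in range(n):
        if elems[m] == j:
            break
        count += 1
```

Time complexity: O(n^2).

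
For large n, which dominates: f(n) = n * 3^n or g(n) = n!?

g(n) = n! grows faster: by Stirling n! ~ (n/e)^n sqrt(2*pi*n); (n/e)^n eventually dominates n * 3^n.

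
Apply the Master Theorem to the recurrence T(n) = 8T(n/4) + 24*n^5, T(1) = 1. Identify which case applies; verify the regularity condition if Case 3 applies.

a=8, b=4, f(n)=24*n^5.
log_4(8) = 1.5 < 5.
f(n) = Omega(n^(1.5+epsilon)) for some epsilon > 0, so Case 3 is the candidate.
Regularity: a*f(n/b) = 8*24*(n/4)^5 = (8/1024)*24*n^5 <= c*f(n) with c = 8/1024 < 1. Satisfied.
Case 3: T(n) = Theta(n^5).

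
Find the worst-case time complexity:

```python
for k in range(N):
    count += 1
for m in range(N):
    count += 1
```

Time complexity: O(n).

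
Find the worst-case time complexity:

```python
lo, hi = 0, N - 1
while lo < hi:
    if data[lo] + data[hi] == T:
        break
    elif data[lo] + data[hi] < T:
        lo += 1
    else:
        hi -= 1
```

Time complexity: O(n).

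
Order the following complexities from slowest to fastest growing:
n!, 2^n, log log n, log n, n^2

Ordered by growth rate: log log n < log n < n^2 < 2^n < n!.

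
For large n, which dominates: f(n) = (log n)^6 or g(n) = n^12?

g(n) = n^12 grows faster: any positive polynomial dominates any polylog.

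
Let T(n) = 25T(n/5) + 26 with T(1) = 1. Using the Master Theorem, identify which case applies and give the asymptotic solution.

a=25, b=5, f(n)=26.
log_5(25) = 2 > 0.
Since f(n) = O(n^0) is polynomially smaller than n^2, Case 1 applies.
T(n) = Theta(n^2).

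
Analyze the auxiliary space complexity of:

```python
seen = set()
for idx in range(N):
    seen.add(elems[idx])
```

Space complexity: O(n).
Auxiliary storage grows linearly with the input size n in the worst case.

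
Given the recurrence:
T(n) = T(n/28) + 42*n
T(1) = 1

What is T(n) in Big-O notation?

Geometric series: 42*n*(1 + 1/28 + 1/28^2 + ...) = O(n). T(n) = O(n).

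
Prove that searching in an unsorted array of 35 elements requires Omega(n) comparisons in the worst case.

An adversary can always place the target in the last position checked. Until all 35 positions are examined, the target might be in any unchecked position. Therefore 35 comparisons are necessary.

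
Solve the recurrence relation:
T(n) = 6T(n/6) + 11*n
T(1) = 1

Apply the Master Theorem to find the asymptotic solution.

a=6, b=6, f(n)=11*n. log_6(6) = 1. Case 2: T(n) = O(n log n).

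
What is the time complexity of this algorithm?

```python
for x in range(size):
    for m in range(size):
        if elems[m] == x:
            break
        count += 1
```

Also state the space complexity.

Time complexity: O(n^2).
Space complexity: O(1).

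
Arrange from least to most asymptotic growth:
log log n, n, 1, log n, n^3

Ordered by growth rate: 1 < log log n < log n < n < n^3.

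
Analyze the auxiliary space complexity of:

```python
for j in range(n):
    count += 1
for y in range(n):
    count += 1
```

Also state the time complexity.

Space complexity: O(1).
Only a constant amount of auxiliary storage is used; nothing grows with n.
Time complexity: O(n).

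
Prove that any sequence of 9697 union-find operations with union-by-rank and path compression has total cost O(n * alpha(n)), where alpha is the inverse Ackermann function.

Using Tarjan's analysis with rank-based potential function. Union-by-rank keeps tree height O(log n). Path compression flattens paths during find. For n = 9697 operations, total cost is O(n * alpha(n)), effectively O(n) since alpha grows incredibly slowly.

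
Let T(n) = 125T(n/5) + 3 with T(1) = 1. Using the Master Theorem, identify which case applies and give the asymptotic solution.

a=125, b=5, f(n)=3.
log_5(125) = 3 > 0.
Since f(n) = O(n^0) is polynomially smaller than n^3, Case 1 applies.
T(n) = Theta(n^3).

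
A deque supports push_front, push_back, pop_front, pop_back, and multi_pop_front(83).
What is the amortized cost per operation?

Assign 2 credits to each push operation. A pop uses 1 saved credit. multi_pop_front(83) uses up to 83 saved credits from previous pushes. Credits never go negative. Amortized cost is O(1).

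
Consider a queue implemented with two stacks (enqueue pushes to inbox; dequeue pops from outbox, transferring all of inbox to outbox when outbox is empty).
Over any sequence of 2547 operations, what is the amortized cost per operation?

Each element is pushed to inbox once, popped once, pushed to outbox once, and popped once: 4 unit operations over its lifetime. Over 2547 operations the total work is O(2547). Amortized O(1) per enqueue/dequeue.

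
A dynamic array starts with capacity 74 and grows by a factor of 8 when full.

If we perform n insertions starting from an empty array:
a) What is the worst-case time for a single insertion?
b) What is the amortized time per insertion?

(a) Worst-case single insertion: O(n) -- when the array is full at capacity c, the resize copies all c elements, and c can be Theta(n).
(b) Resizes happen at sizes 74, 592, 4736, ... Total copy cost for n insertions: 74 + 592 + ... = O(n) (geometric series with ratio 1/8). Amortized cost per insertion: O(n)/n = O(1).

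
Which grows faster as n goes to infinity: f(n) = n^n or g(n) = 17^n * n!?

g(n) = 17^n * n! grows faster: by Stirling n! ~ sqrt(2 pi n)(n/e)^n, so 17^n n! / n^n ~ (17/e)^n sqrt(2 pi n) -> infinity since 17/e > 1.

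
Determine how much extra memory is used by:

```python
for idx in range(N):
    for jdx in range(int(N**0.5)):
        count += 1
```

Space complexity: O(1).
Only a constant amount of auxiliary storage is used; nothing grows with n.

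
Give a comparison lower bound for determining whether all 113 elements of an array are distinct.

In the algebraic decision-tree model, the YES region for element distinctness on 113 elements has 113! connected components (one per ordering). Ben-Or's theorem then gives a lower bound of Omega(log(n!)) = Omega(n log n).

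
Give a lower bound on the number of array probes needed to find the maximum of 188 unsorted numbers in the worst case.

Adversary: any unprobed cell could hold a value larger than everything seen so far. If fewer than 188 cells are probed, the adversary places the max in an unprobed cell. So all 188 cells must be examined; together with 188-1 comparisons this is tight.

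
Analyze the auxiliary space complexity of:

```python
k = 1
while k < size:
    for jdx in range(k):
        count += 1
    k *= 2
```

Space complexity: O(1).
Only a constant amount of auxiliary storage is used; nothing grows with n.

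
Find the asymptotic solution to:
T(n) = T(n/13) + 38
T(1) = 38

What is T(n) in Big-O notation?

Each step divides n by 13 and adds 38. After log_13(n) steps, T(n) = O(log n).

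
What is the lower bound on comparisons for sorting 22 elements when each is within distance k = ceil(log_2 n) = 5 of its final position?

Partition the 22 positions into floor(n/k) blocks of k = 5 consecutive positions; any permutation within a block keeps every element within k of its final position, so there are at least (k!)^(n/k) distinguishable inputs. Lower bound: log_2((k!)^(n/k)) = (n/k) * log_2(k!) = Theta(n log k); with k = ceil(log_2 n), this is Omega(n log log n).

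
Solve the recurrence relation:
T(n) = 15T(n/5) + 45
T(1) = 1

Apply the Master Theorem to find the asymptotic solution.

a=15, b=5, f(n)=45. log_5(15) = 1.683. Case 1 of Master Theorem: T(n) = O(n^1.683).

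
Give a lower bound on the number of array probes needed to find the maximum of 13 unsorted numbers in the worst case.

Adversary: any unprobed cell could hold a value larger than everything seen so far. If fewer than 13 cells are probed, the adversary places the max in an unprobed cell. So all 13 cells must be examined; together with 13-1 comparisons this is tight.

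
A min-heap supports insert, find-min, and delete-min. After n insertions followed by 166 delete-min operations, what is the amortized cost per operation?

Insert takes O(log n) worst case. Delete-min takes O(log n). Over a sequence of n inserts and 166 delete-mins, total cost is O((n + 166) log n). Amortized per operation: O(log n).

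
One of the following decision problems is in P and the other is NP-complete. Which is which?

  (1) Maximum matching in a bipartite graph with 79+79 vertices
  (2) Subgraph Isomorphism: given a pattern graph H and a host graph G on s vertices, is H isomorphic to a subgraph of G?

(1) is P: Hopcroft-Karp runs in O(E sqrt(V)).
(2) is NP-complete: generalizes Clique and Hamiltonian Path (pattern size is part of the input).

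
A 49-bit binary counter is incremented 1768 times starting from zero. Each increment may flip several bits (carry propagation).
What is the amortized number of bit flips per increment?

Bit i flips on every 2^i-th increment, so over 1768 increments bit i flips floor(1768/2^i) times. Summing over i: total flips < 2 * 1768. Amortized: < 2 = O(1) per increment.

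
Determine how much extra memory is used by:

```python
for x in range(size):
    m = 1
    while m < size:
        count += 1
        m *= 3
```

Space complexity: O(1).
Only a constant amount of auxiliary storage is used; nothing grows with n.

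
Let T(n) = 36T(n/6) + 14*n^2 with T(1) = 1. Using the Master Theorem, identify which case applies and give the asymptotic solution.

a=36, b=6, f(n)=14*n^2.
log_6(36) = 2, so n^(log_b(a)) = n^2.
f(n) = Theta(n^2), so Case 2 applies.
T(n) = Theta(n^2 log n).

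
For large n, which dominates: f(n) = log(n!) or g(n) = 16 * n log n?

f(n) = log(n!) and g(n) = 16 * n log n are Theta of each other: Stirling: log(n!) = n log n - n + O(log n) = Theta(n log n); the constant 16 doesn't change the Theta class.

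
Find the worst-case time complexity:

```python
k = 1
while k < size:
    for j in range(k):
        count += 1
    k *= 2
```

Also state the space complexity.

Time complexity: O(n).
Space complexity: O(1).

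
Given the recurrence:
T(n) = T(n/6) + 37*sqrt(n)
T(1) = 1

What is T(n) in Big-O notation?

Each level contributes sqrt(n/6^k). Geometric series with ratio 1/sqrt(6) < 1 sums to O(sqrt(n)).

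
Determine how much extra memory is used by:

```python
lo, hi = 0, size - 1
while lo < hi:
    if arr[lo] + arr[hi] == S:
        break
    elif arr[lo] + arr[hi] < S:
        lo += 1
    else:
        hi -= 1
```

Space complexity: O(1).
Only a constant amount of auxiliary storage is used; nothing grows with n.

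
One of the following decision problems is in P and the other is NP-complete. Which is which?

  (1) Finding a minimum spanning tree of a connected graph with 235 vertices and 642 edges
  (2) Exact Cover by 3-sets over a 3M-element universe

(1) is P: Kruskal's / Prim's algorithms run in polynomial time.
(2) is NP-complete: one of Karp's 21 NP-complete problems.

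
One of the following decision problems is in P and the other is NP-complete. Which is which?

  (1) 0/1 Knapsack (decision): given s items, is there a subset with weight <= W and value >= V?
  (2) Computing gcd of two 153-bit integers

(1) is NP-complete: reduces from Subset Sum.
(2) is P: the Euclidean algorithm runs in polynomial time in the bit-length.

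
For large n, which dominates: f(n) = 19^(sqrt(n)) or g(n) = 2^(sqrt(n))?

f(n) = 19^(sqrt(n)) grows faster: ratio is (19/2)^(sqrt(n)) -> infinity since 19/2 > 1.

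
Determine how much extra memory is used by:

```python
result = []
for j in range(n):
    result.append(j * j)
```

Space complexity: O(n).
Auxiliary storage grows linearly with the input size n in the worst case.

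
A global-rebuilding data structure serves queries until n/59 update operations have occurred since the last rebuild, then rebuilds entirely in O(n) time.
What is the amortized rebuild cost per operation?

The O(n) rebuild is triggered by n/59 operations, so each contributes O(n)/(n/59) = O(59) = O(1) to the rebuild cost.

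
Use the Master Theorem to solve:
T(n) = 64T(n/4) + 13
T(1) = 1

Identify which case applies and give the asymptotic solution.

a=64, b=4, f(n)=13.
log_4(64) = 3 > 0.
Since f(n) = O(n^0) is polynomially smaller than n^3, Case 1 applies.
T(n) = Theta(n^3).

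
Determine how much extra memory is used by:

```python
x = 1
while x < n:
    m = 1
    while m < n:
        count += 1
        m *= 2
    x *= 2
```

Space complexity: O(1).
Only a constant amount of auxiliary storage is used; nothing grows with n.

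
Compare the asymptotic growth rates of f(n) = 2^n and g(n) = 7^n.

g(n) = 7^n grows faster: (7/2)^n -> infinity since 7/2 > 1.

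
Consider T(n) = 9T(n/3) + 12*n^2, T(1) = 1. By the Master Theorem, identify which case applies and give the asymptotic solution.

a=9, b=3, f(n)=12*n^2.
log_3(9) = 2, so n^(log_b(a)) = n^2.
f(n) = Theta(n^2), so Case 2 applies.
T(n) = Theta(n^2 log n).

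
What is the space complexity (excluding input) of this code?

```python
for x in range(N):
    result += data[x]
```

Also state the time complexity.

Space complexity: O(1).
Only a constant amount of auxiliary storage is used; nothing grows with n.
Time complexity: O(n).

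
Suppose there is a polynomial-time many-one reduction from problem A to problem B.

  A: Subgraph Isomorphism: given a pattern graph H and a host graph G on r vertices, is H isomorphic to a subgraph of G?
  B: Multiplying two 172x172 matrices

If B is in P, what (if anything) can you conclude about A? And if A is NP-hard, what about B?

A poly-time reduction A <=_p B means any A-instance can be transformed to a B-instance in poly time.
If B is in P: compose the reduction with B's poly-time algorithm to solve A in poly time, so A is in P.
If A is NP-hard: every NP problem reduces to A, which reduces to B; composing reductions, every NP problem reduces to B, so B is NP-hard.
(Here in fact A is NP-complete and B is in P, so no such reduction is known -- its existence would imply P = NP; the analysis concerns only what the assumed reduction would or would not let you conclude.)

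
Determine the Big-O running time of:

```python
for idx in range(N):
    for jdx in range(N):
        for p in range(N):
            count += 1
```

Time complexity: O(n^3).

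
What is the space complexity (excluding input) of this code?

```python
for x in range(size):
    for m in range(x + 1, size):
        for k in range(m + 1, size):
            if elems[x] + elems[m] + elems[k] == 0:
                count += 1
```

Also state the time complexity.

Space complexity: O(1).
Only a constant amount of auxiliary storage is used; nothing grows with n.
Time complexity: O(n^3).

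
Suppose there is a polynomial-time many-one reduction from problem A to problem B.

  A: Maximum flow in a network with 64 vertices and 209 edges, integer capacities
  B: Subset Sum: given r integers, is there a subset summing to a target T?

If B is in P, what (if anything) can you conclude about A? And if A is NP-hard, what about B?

A poly-time reduction A <=_p B means any A-instance can be transformed to a B-instance in poly time.
If B is in P: compose the reduction with B's poly-time algorithm to solve A in poly time, so A is in P.
If A is NP-hard: every NP problem reduces to A, which reduces to B; composing reductions, every NP problem reduces to B, so B is NP-hard.
(Here in fact A is P and B is NP-complete.)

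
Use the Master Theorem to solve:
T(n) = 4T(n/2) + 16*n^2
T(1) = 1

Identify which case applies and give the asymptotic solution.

a=4, b=2, f(n)=16*n^2.
log_2(4) = 2, so n^(log_b(a)) = n^2.
f(n) = Theta(n^2), so Case 2 applies.
T(n) = Theta(n^2 log n).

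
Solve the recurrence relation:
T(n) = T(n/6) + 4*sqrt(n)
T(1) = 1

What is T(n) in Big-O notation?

Each level contributes sqrt(n/6^k). Geometric series with ratio 1/sqrt(6) < 1 sums to O(sqrt(n)).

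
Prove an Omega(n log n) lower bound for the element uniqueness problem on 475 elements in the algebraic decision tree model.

In the algebraic decision tree model, element uniqueness on 475 elements is equivalent to determining which cell of an arrangement of C(475,2) = 112575 hyperplanes x_i = x_j contains the input point. Ben-Or's theorem shows this requires Omega(n log n).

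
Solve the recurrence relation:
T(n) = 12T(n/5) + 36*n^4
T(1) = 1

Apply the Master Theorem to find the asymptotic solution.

a=12, b=5, f(n)=36*n^4. log_5(12) = 1.544 < 4. Case 3: T(n) = O(n^4).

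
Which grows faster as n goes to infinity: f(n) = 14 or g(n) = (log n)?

g(n) = (log n) grows faster: any unbounded function dominates a constant.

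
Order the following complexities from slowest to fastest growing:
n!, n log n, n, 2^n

Ordered by growth rate: n < n log n < 2^n < n!.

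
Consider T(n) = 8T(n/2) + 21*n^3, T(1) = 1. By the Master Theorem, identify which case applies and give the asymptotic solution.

a=8, b=2, f(n)=21*n^3.
log_2(8) = 3, so n^(log_b(a)) = n^3.
f(n) = Theta(n^3), so Case 2 applies.
T(n) = Theta(n^3 log n).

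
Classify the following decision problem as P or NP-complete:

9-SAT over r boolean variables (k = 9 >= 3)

This problem is NP-complete: 3-SAT is NP-complete (Cook-Levin); k-SAT for k>=3 reduces from 3-SAT.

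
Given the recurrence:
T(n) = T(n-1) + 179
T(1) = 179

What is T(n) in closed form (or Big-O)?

Unrolling: T(n) = T(n-1) + 179 = T(n-2) + 2*179 = ... = T(1) + (n-1)*179 = 179 + (n-1)*179 = 179n.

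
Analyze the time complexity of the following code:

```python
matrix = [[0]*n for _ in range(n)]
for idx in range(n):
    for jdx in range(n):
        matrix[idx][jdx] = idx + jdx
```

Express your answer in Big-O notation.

Time complexity: O(n^2).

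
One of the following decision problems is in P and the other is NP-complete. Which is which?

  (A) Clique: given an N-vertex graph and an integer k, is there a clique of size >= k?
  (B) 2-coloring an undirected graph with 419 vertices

(A) is NP-complete: complement of Independent Set / Vertex Cover (with k part of the input).
(B) is P: 2-coloring is bipartiteness testing via BFS, O(V+E).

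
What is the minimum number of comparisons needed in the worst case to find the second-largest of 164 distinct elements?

Lower bound: finding the max needs 164-1 comparisons. By the adversary weight-doubling argument, the max must personally win >= ceil(log_2(164)) = 8 comparisons; the 2nd-largest is among those 8 losers, needing 8-1 more comparisons. Total >= 164-1 + 8-1 = 170. A balanced knockout tournament achieves this.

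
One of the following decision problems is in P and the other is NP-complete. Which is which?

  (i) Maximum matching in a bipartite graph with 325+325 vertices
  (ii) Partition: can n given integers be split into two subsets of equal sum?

(i) is P: Hopcroft-Karp runs in O(E sqrt(V)).
(ii) is NP-complete: Subset Sum reduces to it (one of Karp's 21 NP-complete problems).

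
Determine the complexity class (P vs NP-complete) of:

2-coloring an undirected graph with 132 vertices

This problem is in P: 2-coloring is bipartiteness testing via BFS, O(V+E).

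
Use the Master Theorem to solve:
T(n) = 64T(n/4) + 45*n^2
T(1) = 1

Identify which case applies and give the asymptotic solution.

a=64, b=4, f(n)=45*n^2.
log_4(64) = 3 > 2.
Since f(n) = O(n^2) is polynomially smaller than n^3, Case 1 applies.
T(n) = Theta(n^3).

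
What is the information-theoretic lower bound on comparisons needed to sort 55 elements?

There are 55! = 12696403353658275925965100847566516959580321051449436762275840000000000000 possible orderings. Each comparison gives 1 bit. We need at least ceil(log_2(12696403353658275925965100847566516959580321051449436762275840000000000000)) = 243 comparisons.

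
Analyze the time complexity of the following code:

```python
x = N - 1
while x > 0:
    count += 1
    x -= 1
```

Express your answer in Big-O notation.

Time complexity: O(n).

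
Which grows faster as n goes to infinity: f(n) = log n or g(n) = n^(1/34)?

g(n) = n^(1/34) grows faster: any positive power of n dominates log n.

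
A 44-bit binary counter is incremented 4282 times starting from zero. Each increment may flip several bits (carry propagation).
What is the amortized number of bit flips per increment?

Bit i flips on every 2^i-th increment, so over 4282 increments bit i flips floor(4282/2^i) times. Summing over i: total flips < 2 * 4282. Amortized: < 2 = O(1) per increment.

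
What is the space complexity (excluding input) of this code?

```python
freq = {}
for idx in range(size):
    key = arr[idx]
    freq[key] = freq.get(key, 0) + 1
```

Space complexity: O(n).
Auxiliary storage grows linearly with the input size n in the worst case.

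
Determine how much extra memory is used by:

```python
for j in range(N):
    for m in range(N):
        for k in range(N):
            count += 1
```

Space complexity: O(1).
Only a constant amount of auxiliary storage is used; nothing grows with n.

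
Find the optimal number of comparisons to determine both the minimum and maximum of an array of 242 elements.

Naive approach: 482 comparisons (241 for max + 241 for min).
Optimal: Compare elements in pairs first (floor(n/2) = 121 comparisons), then find max among winners and min among losers (120 comparisons each).
Total: ceil(3n/2) - 2 = 361 comparisons. An adversary argument shows this is also a lower bound.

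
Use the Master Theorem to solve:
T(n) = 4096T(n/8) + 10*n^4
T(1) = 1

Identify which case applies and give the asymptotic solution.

a=4096, b=8, f(n)=10*n^4.
log_8(4096) = 4, so n^(log_b(a)) = n^4.
f(n) = Theta(n^4), so Case 2 applies.
T(n) = Theta(n^4 log n).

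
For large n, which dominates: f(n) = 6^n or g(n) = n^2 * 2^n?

f(n) = 6^n grows faster: 6^n / (n^2 2^n) = (6/2)^n / n^2 -> infinity since 6/2 > 1.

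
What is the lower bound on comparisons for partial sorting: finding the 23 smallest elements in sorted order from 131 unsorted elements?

Finding 23 smallest of 131 in sorted order: Omega(131) to identify the 23 smallest, plus Omega(23 log 23) to sort them. Total: Omega(n + k log k).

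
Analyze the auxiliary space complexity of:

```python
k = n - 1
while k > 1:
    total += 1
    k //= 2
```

Space complexity: O(1).
Only a constant amount of auxiliary storage is used; nothing grows with n.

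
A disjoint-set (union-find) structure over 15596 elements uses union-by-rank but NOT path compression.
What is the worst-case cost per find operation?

Union-by-rank alone keeps every tree's height <= log_2(15596) ~= 13.9. Each find traverses from a node to its root, costing O(height) = O(log n). Without path compression this bound is tight.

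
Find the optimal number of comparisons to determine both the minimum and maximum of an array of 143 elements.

Naive approach: 284 comparisons (142 for max + 142 for min).
Optimal: Compare elements in pairs first (floor(n/2) = 71 comparisons), then find max among winners and min among losers (71 comparisons each).
Total: ceil(3n/2) - 2 = 213 comparisons. An adversary argument shows this is also a lower bound.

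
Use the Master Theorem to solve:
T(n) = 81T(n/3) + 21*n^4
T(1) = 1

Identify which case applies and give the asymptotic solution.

a=81, b=3, f(n)=21*n^4.
log_3(81) = 4, so n^(log_b(a)) = n^4.
f(n) = Theta(n^4), so Case 2 applies.
T(n) = Theta(n^4 log n).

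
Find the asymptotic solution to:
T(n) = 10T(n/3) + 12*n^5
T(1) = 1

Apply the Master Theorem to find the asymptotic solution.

a=10, b=3, f(n)=12*n^5. log_3(10) = 2.096 < 5. Case 3: T(n) = O(n^5).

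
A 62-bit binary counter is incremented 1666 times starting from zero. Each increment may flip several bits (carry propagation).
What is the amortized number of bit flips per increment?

Bit i flips on every 2^i-th increment, so over 1666 increments bit i flips floor(1666/2^i) times. Summing over i: total flips < 2 * 1666. Amortized: < 2 = O(1) per increment.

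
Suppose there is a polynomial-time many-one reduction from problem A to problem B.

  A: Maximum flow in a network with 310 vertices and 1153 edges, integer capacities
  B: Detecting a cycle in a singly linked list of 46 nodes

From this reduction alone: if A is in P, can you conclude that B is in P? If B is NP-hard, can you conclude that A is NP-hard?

A poly-time reduction A <=_p B transfers tractability DOWN (B easy => A easy) and hardness UP (A hard => B hard), not the reverse.
From A in P, the reduction alone does NOT give B in P: any problem in P trivially reduces to SAT, yet SAT is not known to be in P.
From B NP-hard, the reduction alone does NOT give A NP-hard: again, easy problems reduce to hard ones.
(Here in fact A is P and B is P.)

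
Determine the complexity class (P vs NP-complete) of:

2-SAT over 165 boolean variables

This problem is in P: 2-SAT is solvable in linear time via implication-graph SCCs.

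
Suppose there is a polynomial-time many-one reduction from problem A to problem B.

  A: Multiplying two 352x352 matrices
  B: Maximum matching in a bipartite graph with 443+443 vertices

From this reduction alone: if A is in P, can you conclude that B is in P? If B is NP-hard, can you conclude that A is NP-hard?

A poly-time reduction A <=_p B transfers tractability DOWN (B easy => A easy) and hardness UP (A hard => B hard), not the reverse.
From A in P, the reduction alone does NOT give B in P: any problem in P trivially reduces to SAT, yet SAT is not known to be in P.
From B NP-hard, the reduction alone does NOT give A NP-hard: again, easy problems reduce to hard ones.
(Here in fact A is P and B is P.)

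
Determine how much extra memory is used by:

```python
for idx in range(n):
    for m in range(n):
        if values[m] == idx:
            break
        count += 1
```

Space complexity: O(1).
Only a constant amount of auxiliary storage is used; nothing grows with n.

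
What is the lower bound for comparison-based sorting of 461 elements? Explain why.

A comparison-based sorting algorithm corresponds to a decision tree. With 461! possible permutations, the tree has 461! leaves. The height is at least log_2(461!) = Omega(n log n) by Stirling's approximation.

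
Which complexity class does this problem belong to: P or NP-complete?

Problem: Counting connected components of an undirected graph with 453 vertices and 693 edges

This problem is in P: BFS/DFS visits each vertex and edge once: O(V+E).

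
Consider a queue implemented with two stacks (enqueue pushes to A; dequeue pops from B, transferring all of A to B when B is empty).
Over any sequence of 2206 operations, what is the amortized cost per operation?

Each element is pushed to A once, popped once, pushed to B once, and popped once: 4 unit operations over its lifetime. Over 2206 operations the total work is O(2206). Amortized O(1) per enqueue/dequeue.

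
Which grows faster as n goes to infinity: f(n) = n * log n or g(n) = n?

f(n) = n * log n grows faster: extra log n factor -> infinity.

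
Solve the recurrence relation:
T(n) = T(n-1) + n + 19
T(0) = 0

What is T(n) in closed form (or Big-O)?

Dominant term in sum is 1*sum(i, i=1..n) = 1*n*(n+1)/2 = O(n^2).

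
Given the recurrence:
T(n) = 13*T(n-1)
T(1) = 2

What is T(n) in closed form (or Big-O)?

Each step multiplies by 13. T(n) = T(1)*13^(n-1) = 2*13^(n-1).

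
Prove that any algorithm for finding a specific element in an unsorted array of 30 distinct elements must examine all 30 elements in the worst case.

Adversary argument: if the algorithm examines fewer than 30 elements, the adversary places the target in an unexamined position. The algorithm cannot distinguish 'not present' from 'in unexamined position'.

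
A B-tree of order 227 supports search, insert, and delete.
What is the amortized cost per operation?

B-tree of order 227 has height O(log_227 n). Each operation traverses the tree height. Splits during insert and merges during delete are O(1) each and occur at most once per level. Total cost per operation: O(log_227 n).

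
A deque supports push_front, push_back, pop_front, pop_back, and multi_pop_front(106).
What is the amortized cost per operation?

Assign 2 credits to each push operation. A pop uses 1 saved credit. multi_pop_front(106) uses up to 106 saved credits from previous pushes. Credits never go negative. Amortized cost is O(1).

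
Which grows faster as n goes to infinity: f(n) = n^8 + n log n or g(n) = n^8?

f(n) = n^8 + n log n and g(n) = n^8 are Theta of each other: the lower-order n log n term is o(n^8); both are Theta(n^8).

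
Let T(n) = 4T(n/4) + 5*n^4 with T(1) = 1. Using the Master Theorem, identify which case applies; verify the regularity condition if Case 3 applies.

a=4, b=4, f(n)=5*n^4.
log_4(4) = 1 < 4.
f(n) = Omega(n^(1+epsilon)) for some epsilon > 0, so Case 3 is the candidate.
Regularity: a*f(n/b) = 4*5*(n/4)^4 = (4/256)*5*n^4 <= c*f(n) with c = 4/256 < 1. Satisfied.
Case 3: T(n) = Theta(n^4).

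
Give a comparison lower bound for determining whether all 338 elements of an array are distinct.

In the algebraic decision-tree model, the YES region for element distinctness on 338 elements has 338! connected components (one per ordering). Ben-Or's theorem then gives a lower bound of Omega(log(n!)) = Omega(n log n).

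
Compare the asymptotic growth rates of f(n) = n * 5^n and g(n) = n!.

g(n) = n! grows faster: by Stirling n! ~ (n/e)^n sqrt(2*pi*n); (n/e)^n eventually dominates n * 5^n.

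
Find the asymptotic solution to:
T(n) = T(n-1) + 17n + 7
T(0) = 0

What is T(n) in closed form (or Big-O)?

Dominant term in sum is 17*sum(i, i=1..n) = 17*n*(n+1)/2 = O(n^2).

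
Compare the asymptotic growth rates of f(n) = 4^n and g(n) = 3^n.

f(n) = 4^n grows faster: (4/3)^n -> infinity since 4/3 > 1.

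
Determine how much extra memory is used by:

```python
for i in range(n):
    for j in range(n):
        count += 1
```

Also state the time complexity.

Space complexity: O(1).
Only a constant amount of auxiliary storage is used; nothing grows with n.
Time complexity: O(n^2).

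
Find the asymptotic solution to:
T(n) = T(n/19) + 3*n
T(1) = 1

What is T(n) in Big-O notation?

Geometric series: 3*n*(1 + 1/19 + 1/19^2 + ...) = O(n). T(n) = O(n).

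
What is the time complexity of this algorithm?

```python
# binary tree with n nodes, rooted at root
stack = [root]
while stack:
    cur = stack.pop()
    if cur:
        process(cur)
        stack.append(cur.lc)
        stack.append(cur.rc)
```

Time complexity: O(n).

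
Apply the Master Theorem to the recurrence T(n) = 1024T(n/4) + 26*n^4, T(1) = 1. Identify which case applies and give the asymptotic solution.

a=1024, b=4, f(n)=26*n^4.
log_4(1024) = 5 > 4.
Since f(n) = O(n^4) is polynomially smaller than n^5, Case 1 applies.
T(n) = Theta(n^5).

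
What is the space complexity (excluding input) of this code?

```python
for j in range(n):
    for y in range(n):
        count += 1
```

Space complexity: O(1).
Only a constant amount of auxiliary storage is used; nothing grows with n.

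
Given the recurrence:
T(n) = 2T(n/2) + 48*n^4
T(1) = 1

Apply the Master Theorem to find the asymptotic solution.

a=2, b=2, f(n)=48*n^4. log_2(2) = 1 < 4. Case 3: T(n) = O(n^4).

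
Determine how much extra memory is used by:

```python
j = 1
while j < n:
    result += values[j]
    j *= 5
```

Space complexity: O(1).
Only a constant amount of auxiliary storage is used; nothing grows with n.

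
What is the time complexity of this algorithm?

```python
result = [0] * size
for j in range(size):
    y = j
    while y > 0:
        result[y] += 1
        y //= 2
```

Time complexity: O(n log n).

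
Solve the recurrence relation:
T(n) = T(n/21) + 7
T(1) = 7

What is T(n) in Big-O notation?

Each step divides n by 21 and adds 7. After log_21(n) steps, T(n) = O(log n).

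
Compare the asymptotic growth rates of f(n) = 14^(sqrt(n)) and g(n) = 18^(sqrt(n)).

g(n) = 18^(sqrt(n)) grows faster: ratio is (18/14)^(sqrt(n)) -> infinity since 18/14 > 1.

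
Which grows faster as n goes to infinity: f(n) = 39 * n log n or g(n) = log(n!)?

f(n) = 39 * n log n and g(n) = log(n!) are Theta of each other: Stirling: log(n!) = n log n - n + O(log n) = Theta(n log n); the constant 39 doesn't change the Theta class.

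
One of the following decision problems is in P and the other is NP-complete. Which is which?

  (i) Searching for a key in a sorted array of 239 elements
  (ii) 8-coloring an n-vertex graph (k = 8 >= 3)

(i) is P: binary search runs in O(log n).
(ii) is NP-complete: graph k-coloring for k>=3 is NP-complete by reduction from 3-SAT.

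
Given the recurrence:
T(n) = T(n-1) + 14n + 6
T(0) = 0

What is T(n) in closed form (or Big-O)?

Dominant term in sum is 14*sum(i, i=1..n) = 14*n*(n+1)/2 = O(n^2).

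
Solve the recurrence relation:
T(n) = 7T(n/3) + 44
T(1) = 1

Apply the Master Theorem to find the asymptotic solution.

a=7, b=3, f(n)=44. log_3(7) = 1.771. Case 1 of Master Theorem: T(n) = O(n^1.771).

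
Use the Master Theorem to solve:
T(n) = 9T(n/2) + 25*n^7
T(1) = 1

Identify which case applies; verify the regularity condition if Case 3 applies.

a=9, b=2, f(n)=25*n^7.
log_2(9) = 3.17 < 7.
f(n) = Omega(n^(3.17+epsilon)) for some epsilon > 0, so Case 3 is the candidate.
Regularity: a*f(n/b) = 9*25*(n/2)^7 = (9/128)*25*n^7 <= c*f(n) with c = 9/128 < 1. Satisfied.
Case 3: T(n) = Theta(n^7).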